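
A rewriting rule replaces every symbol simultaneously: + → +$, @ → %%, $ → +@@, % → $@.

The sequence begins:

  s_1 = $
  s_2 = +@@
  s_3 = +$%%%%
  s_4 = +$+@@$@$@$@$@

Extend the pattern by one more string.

Replace each of the 13 characters of +$+@@$@$@$@$@ in place — +$ +@@ +$ %% %% +@@ %% +@@ %% +@@ %% +@@ %% — and concatenate.

+$+@@+$%%%%+@@%%+@@%%+@@%%+@@%%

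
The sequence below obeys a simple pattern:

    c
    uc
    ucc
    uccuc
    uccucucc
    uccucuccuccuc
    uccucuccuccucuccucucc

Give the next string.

uccucuccuccucuccucuccuccucuccuccuc

This is a Fibonacci-style word recurrence s(k) = s(k−1)·s(k−2): e.g. uc·c = ucc.
So term 8 is uccucuccuccucuccucucc·uccucuccuccuc.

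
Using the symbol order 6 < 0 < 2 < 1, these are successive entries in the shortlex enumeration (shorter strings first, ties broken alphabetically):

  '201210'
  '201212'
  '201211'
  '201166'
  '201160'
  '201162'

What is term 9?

201100

Advancing 3 positions from 201162 through 201162 → 201161 → 201106 reaches term 9.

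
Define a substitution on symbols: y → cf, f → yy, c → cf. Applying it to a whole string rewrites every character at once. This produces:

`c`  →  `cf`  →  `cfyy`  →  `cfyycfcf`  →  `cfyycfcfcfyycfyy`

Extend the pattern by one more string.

Applying the rule to each of the 16 symbols of cfyycfcfcfyycfyy gives the pieces cf yy cf cf cf yy cf yy cf yy cf cf cf yy cf cf, which concatenate to the answer.

cfyycfcfcfyycfyycfyycfcfcfyycfcf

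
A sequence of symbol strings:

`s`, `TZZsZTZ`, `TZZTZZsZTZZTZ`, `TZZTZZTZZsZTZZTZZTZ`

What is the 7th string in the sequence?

Each term wraps the previous one in TZZ on the left and ZTZ on the right.
From TZZTZZTZZsZTZZTZZTZ, 3 further steps: TZZTZZTZZsZTZZTZZTZ → TZZTZZTZZTZZsZTZZTZZTZZTZ → TZZTZZTZZTZZTZZsZTZZTZZTZZTZZTZ → (answer).

TZZTZZTZZTZZTZZTZZsZTZZTZZTZZTZZTZZTZ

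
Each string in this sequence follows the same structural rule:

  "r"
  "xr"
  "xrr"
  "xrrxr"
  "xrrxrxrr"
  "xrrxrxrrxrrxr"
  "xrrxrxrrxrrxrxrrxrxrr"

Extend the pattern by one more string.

xrrxrxrrxrrxrxrrxrxrrxrrxrxrrxrrxr

Each term (from the third on) is the previous term followed by the one before it: term 3 = xr·r = xrr.
The next term joins xrrxrxrrxrrxrxrrxrxrr and xrrxrxrrxrrxr.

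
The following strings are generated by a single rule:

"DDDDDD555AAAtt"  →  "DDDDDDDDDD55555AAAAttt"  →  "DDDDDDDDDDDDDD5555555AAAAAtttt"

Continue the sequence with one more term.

Reading off run lengths: D runs 6, 10, 14; 5 runs 3, 5, 7; A runs 3, 4, 5; t runs 2, 3, 4 — each is linear in n (n = 1, 2, …).
At n = 4 the blocks have lengths 18, 9, 6, 5.

DDDDDDDDDDDDDDDDDD555555555AAAAAAttttt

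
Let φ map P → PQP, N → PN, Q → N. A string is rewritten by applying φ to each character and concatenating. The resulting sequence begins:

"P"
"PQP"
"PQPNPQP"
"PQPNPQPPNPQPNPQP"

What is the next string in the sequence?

φ(PQPNPQPPNPQPNPQP) expands symbol-by-symbol to PQP N PQP PN PQP N PQP PQP PN PQP N PQP PN PQP N PQP; joining the 16 pieces gives the next term.

PQPNPQPPNPQPNPQPPQPPNPQPNPQPPNPQPNPQP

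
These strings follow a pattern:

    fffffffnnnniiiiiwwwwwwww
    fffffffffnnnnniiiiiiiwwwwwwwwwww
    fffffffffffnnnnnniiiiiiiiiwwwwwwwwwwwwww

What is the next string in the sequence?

The n-th term is 2n+3 f's then n+2 n's then 2n+1 i's then 3n+2 w's, where the shown terms are n = 2, 3, 4.
At n = 5 the blocks have lengths 13, 7, 11, 17.

fffffffffffffnnnnnnniiiiiiiiiiiwwwwwwwwwwwwwwwww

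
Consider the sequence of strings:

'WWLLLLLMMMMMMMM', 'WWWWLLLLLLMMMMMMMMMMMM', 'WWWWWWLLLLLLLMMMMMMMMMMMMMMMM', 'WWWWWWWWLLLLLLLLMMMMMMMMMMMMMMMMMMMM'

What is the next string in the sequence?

The n-th term is 2n-2 W's then n+3 L's then 4n M's, where the shown terms are n = 2, 3, 4, 5.
Setting n = 6 gives 10, 9, 24 characters in each block.

WWWWWWWWWWLLLLLLLLLMMMMMMMMMMMMMMMMMMMMMMMM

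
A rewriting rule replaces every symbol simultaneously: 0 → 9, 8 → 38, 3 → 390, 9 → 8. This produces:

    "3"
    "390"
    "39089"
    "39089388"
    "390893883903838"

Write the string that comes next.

Replace each of the 15 characters of 390893883903838 in place — 390 8 9 38 8 390 38 38 390 8 9 390 38 390 38 — and concatenate.

390893883903838390893903839038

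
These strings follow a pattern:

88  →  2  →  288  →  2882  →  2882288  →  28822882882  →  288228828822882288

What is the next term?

28822882882288228828822882882

From term 3 onward, concatenate the last term with the second-to-last: 2·88 = 288, 288·2 = 2882, …
Continuing: 288228828822882288 · 28822882882 gives term 8.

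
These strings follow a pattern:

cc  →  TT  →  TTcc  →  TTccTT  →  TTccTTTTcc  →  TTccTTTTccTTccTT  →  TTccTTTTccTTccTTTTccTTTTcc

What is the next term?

TTccTTTTccTTccTTTTccTTTTccTTccTTTTccTTccTT

From term 3 onward, concatenate the last term with the second-to-last: TT·cc = TTcc, TTcc·TT = TTccTT, …
So term 8 is TTccTTTTccTTccTTTTccTTTTcc·TTccTTTTccTTccTT.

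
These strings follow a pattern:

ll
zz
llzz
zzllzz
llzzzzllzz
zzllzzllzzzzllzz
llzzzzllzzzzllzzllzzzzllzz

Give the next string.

This is a Fibonacci-style word recurrence s(k) = s(k−2)·s(k−1): e.g. ll·zz = llzz.
Continuing: zzllzzllzzzzllzz · llzzzzllzzzzllzzllzzzzllzz gives term 8.

zzllzzllzzzzllzzllzzzzllzzzzllzzllzzzzllzz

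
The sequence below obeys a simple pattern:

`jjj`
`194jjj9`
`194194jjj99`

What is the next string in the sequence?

s(k+1) = 194·s(k)·9, so each term gains 194 as a prefix and 9 as a suffix.
Applying this once more to 194194jjj99:

194194194jjj999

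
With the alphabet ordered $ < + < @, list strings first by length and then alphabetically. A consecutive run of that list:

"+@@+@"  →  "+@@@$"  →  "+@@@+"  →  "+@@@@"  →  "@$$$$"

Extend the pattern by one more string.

@$$$+

The successor of @$$$$ increments the rightmost position that isn't already @ and resets every position after it to $.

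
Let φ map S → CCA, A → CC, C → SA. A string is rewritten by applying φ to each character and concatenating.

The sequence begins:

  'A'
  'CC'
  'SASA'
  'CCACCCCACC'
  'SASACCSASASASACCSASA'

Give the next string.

Rewriting the 20 symbols of SASACCSASASASACCSASA one by one yields CCA CC CCA CC SA SA CCA CC CCA CC CCA CC CCA CC SA SA CCA CC CCA CC; concatenated:

CCACCCCACCSASACCACCCCACCCCACCCCACCSASACCACCCCACC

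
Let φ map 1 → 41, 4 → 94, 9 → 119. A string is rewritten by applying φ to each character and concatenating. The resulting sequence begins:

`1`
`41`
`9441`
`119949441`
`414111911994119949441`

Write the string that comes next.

944194414141119414111911994414111911994119949441

Replace each of the 21 characters of 414111911994119949441 in place — 94 41 94 41 41 41 119 41 41 119 119 94 41 41 119 119 94 119 94 94 41 — and concatenate.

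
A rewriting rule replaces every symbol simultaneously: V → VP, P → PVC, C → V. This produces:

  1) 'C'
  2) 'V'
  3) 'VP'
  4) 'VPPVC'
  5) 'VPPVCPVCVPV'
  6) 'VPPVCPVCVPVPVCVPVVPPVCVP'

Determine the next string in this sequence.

Replace each of the 24 characters of VPPVCPVCVPVPVCVPVVPPVCVP in place — VP PVC PVC VP V PVC VP V VP PVC VP PVC VP V VP PVC VP VP PVC PVC VP V VP PVC — and concatenate.

VPPVCPVCVPVPVCVPVVPPVCVPPVCVPVVPPVCVPVPPVCPVCVPVVPPVC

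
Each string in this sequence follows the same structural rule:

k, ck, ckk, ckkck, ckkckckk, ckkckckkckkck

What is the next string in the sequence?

ckkckckkckkckckkckckk

From term 3 onward, concatenate the last term with the second-to-last: ck·k = ckk, ckk·ck = ckkck, …
Continuing: ckkckckkckkck · ckkckckk gives term 7.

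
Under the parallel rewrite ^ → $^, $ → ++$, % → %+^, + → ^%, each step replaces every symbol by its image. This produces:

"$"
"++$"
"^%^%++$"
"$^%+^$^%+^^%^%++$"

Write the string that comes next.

Rewriting the 17 symbols of $^%+^$^%+^^%^%++$ one by one yields ++$ $^ %+^ ^% $^ ++$ $^ %+^ ^% $^ $^ %+^ $^ %+^ ^% ^% ++$; concatenated:

++$$^%+^^%$^++$$^%+^^%$^$^%+^$^%+^^%^%++$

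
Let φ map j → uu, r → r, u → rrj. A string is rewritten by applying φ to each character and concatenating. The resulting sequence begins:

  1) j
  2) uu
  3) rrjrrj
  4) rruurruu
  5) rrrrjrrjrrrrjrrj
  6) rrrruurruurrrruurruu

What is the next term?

Rewriting the 20 symbols of rrrruurruurrrruurruu one by one yields r r r r rrj rrj r r rrj rrj r r r r rrj rrj r r rrj rrj; concatenated:

rrrrrrjrrjrrrrjrrjrrrrrrjrrjrrrrjrrj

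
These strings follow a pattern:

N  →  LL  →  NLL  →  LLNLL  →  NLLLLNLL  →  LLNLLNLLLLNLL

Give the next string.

NLLLLNLLLLNLLNLLLLNLL

From term 3 onward, concatenate the second-to-last term with the last: N·LL = NLL, LL·NLL = LLNLL, …
Continuing: NLLLLNLL · LLNLLNLLLLNLL gives term 7.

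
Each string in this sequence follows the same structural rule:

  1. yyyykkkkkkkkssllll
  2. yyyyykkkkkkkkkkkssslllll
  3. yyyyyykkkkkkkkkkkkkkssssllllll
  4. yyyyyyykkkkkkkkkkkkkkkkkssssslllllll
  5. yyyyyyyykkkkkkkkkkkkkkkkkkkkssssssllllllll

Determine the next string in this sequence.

yyyyyyyyykkkkkkkkkkkkkkkkkkkkkkkssssssslllllllll

Each string has the form y^{n+1} k^{3n-1} s^{n-1} l^{n+1}, where the shown terms are n = 3, 4, 5, 6, 7.
Setting n = 8 gives 9, 23, 7, 9 characters in each block.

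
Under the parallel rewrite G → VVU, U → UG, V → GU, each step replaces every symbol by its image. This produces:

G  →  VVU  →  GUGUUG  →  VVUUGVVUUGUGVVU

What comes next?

Rewriting the 15 symbols of VVUUGVVUUGUGVVU one by one yields GU GU UG UG VVU GU GU UG UG VVU UG VVU GU GU UG; concatenated:

GUGUUGUGVVUGUGUUGUGVVUUGVVUGUGUUG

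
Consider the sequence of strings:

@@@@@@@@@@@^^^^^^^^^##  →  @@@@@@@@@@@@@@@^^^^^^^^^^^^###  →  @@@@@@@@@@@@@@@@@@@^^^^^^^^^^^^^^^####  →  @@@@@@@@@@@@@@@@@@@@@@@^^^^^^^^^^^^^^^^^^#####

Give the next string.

Reading off run lengths: @ runs 11, 15, 19, 23; ^ runs 9, 12, 15, 18; # runs 2, 3, 4, 5 — each is linear in n, where the shown terms are n = 3, 4, 5, 6.
For the next term, n = 7, so the run lengths are 27, 21, 6.

@@@@@@@@@@@@@@@@@@@@@@@@@@@^^^^^^^^^^^^^^^^^^^^^######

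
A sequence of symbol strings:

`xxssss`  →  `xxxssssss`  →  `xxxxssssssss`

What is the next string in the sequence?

xxxxxssssssssss

Term n consists of n x's, followed by 2n s's, where the shown terms are n = 2, 3, 4.
Setting n = 5 gives 5, 10 characters in each block.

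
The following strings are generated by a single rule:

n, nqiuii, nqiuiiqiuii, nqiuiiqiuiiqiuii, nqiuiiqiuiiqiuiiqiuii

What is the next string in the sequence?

Every step adds qiuii to the end: s(k+1) = s(k)·qiuii.
So the next term is nqiuiiqiuiiqiuiiqiuii·qiuii.

nqiuiiqiuiiqiuiiqiuiiqiuii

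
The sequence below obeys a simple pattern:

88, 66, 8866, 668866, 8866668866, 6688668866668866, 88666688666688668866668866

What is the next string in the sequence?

Each term (from the third on) is the two preceding terms concatenated in order: term 3 = 88·66 = 8866.
Continuing: 6688668866668866 · 88666688666688668866668866 gives term 8.

668866886666886688666688666688668866668866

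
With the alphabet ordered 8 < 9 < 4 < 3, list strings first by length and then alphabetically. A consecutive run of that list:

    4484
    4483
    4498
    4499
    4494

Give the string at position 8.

Advancing 3 positions from 4494 through 4494 → 4493 → 4448 reaches term 8.

4449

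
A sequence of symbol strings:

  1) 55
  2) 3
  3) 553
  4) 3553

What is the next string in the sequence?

Each term (from the third on) is the two preceding terms concatenated in order: term 3 = 55·3 = 553.
So term 5 is 553·3553.

5533553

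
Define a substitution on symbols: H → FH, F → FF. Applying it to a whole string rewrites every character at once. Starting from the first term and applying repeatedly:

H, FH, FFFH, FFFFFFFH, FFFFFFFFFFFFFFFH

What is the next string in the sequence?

Applying the rule to each of the 16 symbols of FFFFFFFFFFFFFFFH gives the pieces FF FF FF FF FF FF FF FF FF FF FF FF FF FF FF FH, which concatenate to the answer.

FFFFFFFFFFFFFFFFFFFFFFFFFFFFFFFH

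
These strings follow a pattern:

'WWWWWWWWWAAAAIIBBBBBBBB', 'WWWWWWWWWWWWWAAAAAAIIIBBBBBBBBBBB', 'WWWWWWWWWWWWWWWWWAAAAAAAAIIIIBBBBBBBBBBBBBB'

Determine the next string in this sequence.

Term n consists of 4n+1 W's, followed by 2n A's, followed by n I's, followed by 3n+2 B's, where the shown terms are n = 2, 3, 4.
Setting n = 5 gives 21, 10, 5, 17 characters in each block.

WWWWWWWWWWWWWWWWWWWWWAAAAAAAAAAIIIIIBBBBBBBBBBBBBBBBB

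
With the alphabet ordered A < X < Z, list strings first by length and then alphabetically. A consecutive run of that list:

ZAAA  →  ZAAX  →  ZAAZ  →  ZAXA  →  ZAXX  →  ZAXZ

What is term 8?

Advancing 2 positions from ZAXZ through ZAXZ → ZAZA reaches term 8.

ZAZX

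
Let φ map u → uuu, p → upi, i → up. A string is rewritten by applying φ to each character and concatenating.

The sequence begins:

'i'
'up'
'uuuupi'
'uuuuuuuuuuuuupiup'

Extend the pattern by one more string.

uuuuuuuuuuuuuuuuuuuuuuuuuuuuuuuuuuuuuuuupiupuuuupi

φ(uuuuuuuuuuuuupiup) expands symbol-by-symbol to uuu uuu uuu uuu uuu uuu uuu uuu uuu uuu uuu uuu uuu upi up uuu upi; joining the 17 pieces gives the next term.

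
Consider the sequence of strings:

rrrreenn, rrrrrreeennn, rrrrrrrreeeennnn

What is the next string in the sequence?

rrrrrrrrrreeeeennnnn

Each string has the form r^{2n} e^{n} n^{n}, where the shown terms are n = 2, 3, 4.
At n = 5 the blocks have lengths 10, 5, 5.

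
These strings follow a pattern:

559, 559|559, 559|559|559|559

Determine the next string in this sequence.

559|559|559|559|559|559|559|559

Each string is two copies of the previous one joined by '|'.
So the next term is two copies of 559|559|559|559 with '|' between the halves.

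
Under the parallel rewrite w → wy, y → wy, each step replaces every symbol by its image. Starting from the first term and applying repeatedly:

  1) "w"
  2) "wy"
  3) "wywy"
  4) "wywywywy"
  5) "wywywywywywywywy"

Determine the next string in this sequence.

Replace each of the 16 characters of wywywywywywywywy in place — wy wy wy wy wy wy wy wy wy wy wy wy wy wy wy wy — and concatenate.

wywywywywywywywywywywywywywywywy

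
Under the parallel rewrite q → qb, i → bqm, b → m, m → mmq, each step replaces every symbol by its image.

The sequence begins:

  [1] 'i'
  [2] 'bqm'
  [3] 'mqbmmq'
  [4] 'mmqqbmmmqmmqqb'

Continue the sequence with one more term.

mmqmmqqbqbmmmqmmqmmqqbmmqmmqqbqbm

Applying the rule to each of the 14 symbols of mmqqbmmmqmmqqb gives the pieces mmq mmq qb qb m mmq mmq mmq qb mmq mmq qb qb m, which concatenate to the answer.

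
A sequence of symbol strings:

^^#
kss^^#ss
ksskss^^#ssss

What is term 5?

Each term wraps the previous one in kss on the left and ss on the right.
From ksskss^^#ssss, 2 further steps: ksskss^^#ssss → kssksskss^^#ssssss → (answer).

ksskssksskss^^#ssssssss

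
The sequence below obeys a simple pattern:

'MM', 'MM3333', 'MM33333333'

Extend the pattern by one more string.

Each term is the previous one with 3333 appended.
Applying this once more to MM33333333:

MM333333333333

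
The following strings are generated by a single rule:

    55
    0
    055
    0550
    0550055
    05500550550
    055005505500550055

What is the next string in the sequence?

This is a Fibonacci-style word recurrence s(k) = s(k−1)·s(k−2): e.g. 0·55 = 055.
Continuing: 055005505500550055 · 05500550550 gives term 8.

05500550550055005505500550550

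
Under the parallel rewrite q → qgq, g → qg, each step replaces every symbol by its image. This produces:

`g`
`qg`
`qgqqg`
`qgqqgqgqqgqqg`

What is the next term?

Applying the rule to each of the 13 symbols of qgqqgqgqqgqqg gives the pieces qgq qg qgq qgq qg qgq qg qgq qgq qg qgq qgq qg, which concatenate to the answer.

qgqqgqgqqgqqgqgqqgqgqqgqqgqgqqgqqg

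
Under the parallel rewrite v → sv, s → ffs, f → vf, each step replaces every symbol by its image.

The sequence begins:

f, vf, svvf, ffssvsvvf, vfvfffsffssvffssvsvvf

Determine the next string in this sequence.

Replace each of the 21 characters of vfvfffsffssvffssvsvvf in place — sv vf sv vf vf vf ffs vf vf ffs ffs sv vf vf ffs ffs sv ffs sv sv vf — and concatenate.

svvfsvvfvfvfffsvfvfffsffssvvfvfffsffssvffssvsvvf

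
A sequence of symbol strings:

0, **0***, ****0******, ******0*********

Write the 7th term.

************0******************

Each term wraps the previous one in ** on the left and *** on the right.
From ******0*********, 3 further steps: ******0********* → ********0************ → **********0*************** → (answer).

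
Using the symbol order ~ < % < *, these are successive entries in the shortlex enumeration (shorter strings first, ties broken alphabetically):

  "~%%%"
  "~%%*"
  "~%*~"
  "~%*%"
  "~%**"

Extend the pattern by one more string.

~*~~

Find the rightmost character of ~%** below *, bump it to the next letter, and reset everything to its right to ~.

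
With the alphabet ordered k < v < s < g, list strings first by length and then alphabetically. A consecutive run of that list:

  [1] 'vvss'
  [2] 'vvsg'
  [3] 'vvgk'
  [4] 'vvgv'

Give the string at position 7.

Stepping forward 3 times from vvgv: vvgv → vvgs → vvgg, then the target.

vskk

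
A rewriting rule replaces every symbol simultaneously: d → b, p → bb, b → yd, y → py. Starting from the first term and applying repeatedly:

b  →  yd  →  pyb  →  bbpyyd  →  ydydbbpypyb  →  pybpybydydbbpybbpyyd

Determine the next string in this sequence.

Rewriting the 20 symbols of pybpybydydbbpybbpyyd one by one yields bb py yd bb py yd py b py b yd yd bb py yd yd bb py py b; concatenated:

bbpyydbbpyydpybpybydydbbpyydydbbpypyb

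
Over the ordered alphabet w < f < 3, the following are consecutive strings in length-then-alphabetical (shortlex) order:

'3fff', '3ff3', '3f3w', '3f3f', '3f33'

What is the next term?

33ww

Treat 3f33 as a base-3 numeral over the given alphabet and add one, carrying through any trailing 3's.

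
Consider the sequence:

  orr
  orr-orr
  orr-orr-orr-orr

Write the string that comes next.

orr-orr-orr-orr-orr-orr-orr-orr

Each string is two copies of the previous one joined by '-'.
So the next term is two copies of orr-orr-orr-orr with '-' between the halves.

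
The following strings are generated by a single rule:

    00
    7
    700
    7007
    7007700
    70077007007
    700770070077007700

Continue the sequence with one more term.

70077007007700770070077007007

Each term (from the third on) is the previous term followed by the one before it: term 3 = 7·00 = 700.
Continuing: 700770070077007700 · 70077007007 gives term 8.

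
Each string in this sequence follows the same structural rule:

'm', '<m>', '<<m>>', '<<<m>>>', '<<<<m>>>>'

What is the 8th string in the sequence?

<<<<<<<m>>>>>>>

Every step adds < to the front and > to the end of the previous string.
From <<<<m>>>>, 3 further steps: <<<<m>>>> → <<<<<m>>>>> → <<<<<<m>>>>>> → (answer).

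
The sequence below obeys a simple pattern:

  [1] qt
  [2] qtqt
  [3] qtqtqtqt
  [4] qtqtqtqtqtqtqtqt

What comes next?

Every step duplicates the string.
Doubling qtqtqtqtqtqtqtqt:

qtqtqtqtqtqtqtqtqtqtqtqtqtqtqtqt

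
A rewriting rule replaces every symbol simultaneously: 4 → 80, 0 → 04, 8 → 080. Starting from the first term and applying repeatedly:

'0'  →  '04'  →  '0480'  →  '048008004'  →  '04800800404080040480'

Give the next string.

04800800404080040480048004080040480048008004

φ(04800800404080040480) expands symbol-by-symbol to 04 80 080 04 04 080 04 04 80 04 80 04 080 04 04 80 04 80 080 04; joining the 20 pieces gives the next term.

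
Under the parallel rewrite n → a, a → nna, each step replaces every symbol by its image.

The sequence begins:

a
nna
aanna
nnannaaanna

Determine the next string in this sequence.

Rewriting each symbol of nnannaaanna: n→a, n→a, a→nna, n→a, n→a, a→nna, a→nna, a→nna, n→a, n→a, a→nna, which concatenates to a a nna a a nna nna nna a a nna.

aannaaannannannaaanna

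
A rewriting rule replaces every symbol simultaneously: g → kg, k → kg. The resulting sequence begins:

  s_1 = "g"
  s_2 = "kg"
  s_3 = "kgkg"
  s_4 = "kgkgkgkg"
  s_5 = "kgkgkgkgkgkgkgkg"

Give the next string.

kgkgkgkgkgkgkgkgkgkgkgkgkgkgkgkg

Replace each of the 16 characters of kgkgkgkgkgkgkgkg in place — kg kg kg kg kg kg kg kg kg kg kg kg kg kg kg kg — and concatenate.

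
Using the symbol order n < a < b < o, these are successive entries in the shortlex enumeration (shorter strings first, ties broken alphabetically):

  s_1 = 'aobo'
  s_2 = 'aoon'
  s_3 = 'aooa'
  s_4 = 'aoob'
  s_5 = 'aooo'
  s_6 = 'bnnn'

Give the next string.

bnna

The successor of bnnn increments the rightmost position that isn't already o and resets every position after it to n.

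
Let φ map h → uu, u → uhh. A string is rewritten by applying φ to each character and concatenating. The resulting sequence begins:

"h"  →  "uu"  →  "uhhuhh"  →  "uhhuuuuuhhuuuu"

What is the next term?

φ(uhhuuuuuhhuuuu) expands symbol-by-symbol to uhh uu uu uhh uhh uhh uhh uhh uu uu uhh uhh uhh uhh; joining the 14 pieces gives the next term.

uhhuuuuuhhuhhuhhuhhuhhuuuuuhhuhhuhhuhh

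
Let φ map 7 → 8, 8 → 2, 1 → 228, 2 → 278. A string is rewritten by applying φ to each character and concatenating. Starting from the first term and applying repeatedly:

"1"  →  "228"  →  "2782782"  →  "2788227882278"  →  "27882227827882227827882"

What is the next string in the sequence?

Applying the rule to each of the 23 symbols of 27882227827882227827882 gives the pieces 278 8 2 2 278 278 278 8 2 278 8 2 2 278 278 278 8 2 278 8 2 2 278, which concatenate to the answer.

2788222782782788227882227827827882278822278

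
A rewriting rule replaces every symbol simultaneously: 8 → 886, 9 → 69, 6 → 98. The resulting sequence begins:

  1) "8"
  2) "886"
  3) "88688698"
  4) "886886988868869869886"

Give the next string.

φ(886886988868869869886) expands symbol-by-symbol to 886 886 98 886 886 98 69 886 886 886 98 886 886 98 69 886 98 69 886 886 98; joining the 21 pieces gives the next term.

886886988868869869886886886988868869869886986988688698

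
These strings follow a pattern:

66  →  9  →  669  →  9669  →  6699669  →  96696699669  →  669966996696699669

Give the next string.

96696699669669966996696699669

This is a Fibonacci-style word recurrence s(k) = s(k−2)·s(k−1): e.g. 66·9 = 669.
So term 8 is 96696699669·669966996696699669.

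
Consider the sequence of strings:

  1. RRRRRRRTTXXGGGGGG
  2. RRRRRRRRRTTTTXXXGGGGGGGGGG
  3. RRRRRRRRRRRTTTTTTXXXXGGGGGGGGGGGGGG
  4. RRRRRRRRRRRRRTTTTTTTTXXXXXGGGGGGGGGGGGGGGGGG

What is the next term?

RRRRRRRRRRRRRRRTTTTTTTTTTXXXXXXGGGGGGGGGGGGGGGGGGGGGG

Term n consists of 2n+3 R's, followed by 2n-2 T's, followed by n X's, followed by 4n-2 G's, where the shown terms are n = 2, 3, 4, 5.
For the next term, n = 6, so the run lengths are 15, 10, 6, 22.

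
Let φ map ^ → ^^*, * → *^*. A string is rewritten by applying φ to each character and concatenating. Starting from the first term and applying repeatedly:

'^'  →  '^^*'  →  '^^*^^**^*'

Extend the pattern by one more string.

Expanding ^^*^^**^*: ^→^^*, ^→^^*, *→*^*, ^→^^*, ^→^^*, *→*^*, *→*^*, ^→^^*, *→*^*. Concatenated: ^^* ^^* *^* ^^* ^^* *^* *^* ^^* *^*.

^^*^^**^*^^*^^**^**^*^^**^*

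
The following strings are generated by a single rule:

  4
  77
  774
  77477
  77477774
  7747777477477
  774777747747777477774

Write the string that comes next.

7747777477477774777747747777477477

From term 3 onward, concatenate the last term with the second-to-last: 77·4 = 774, 774·77 = 77477, …
So term 8 is 774777747747777477774·7747777477477.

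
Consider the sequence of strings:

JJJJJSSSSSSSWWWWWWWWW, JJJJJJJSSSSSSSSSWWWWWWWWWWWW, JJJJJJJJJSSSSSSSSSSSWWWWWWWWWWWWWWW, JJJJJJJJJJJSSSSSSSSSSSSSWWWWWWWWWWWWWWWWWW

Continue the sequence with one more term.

JJJJJJJJJJJJJSSSSSSSSSSSSSSSWWWWWWWWWWWWWWWWWWWWW

The n-th term is 2n+1 J's then 2n+3 S's then 3n+3 W's, where the shown terms are n = 2, 3, 4, 5.
Setting n = 6 gives 13, 15, 21 characters in each block.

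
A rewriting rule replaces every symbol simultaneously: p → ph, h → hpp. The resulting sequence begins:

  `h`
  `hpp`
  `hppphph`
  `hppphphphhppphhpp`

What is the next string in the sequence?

hppphphphhppphhppphhpphppphphphhpphppphph

Replace each of the 17 characters of hppphphphhppphhpp in place — hpp ph ph ph hpp ph hpp ph hpp hpp ph ph ph hpp hpp ph ph — and concatenate.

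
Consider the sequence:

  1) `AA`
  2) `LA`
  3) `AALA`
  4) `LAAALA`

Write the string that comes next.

AALALAAALA

Each term (from the third on) is the two preceding terms concatenated in order: term 3 = AA·LA = AALA.
So term 5 is AALA·LAAALA.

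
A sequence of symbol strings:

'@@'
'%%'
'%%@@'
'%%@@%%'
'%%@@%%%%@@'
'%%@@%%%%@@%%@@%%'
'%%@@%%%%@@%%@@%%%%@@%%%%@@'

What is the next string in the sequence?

Each term (from the third on) is the previous term followed by the one before it: term 3 = %%·@@ = %%@@.
So term 8 is %%@@%%%%@@%%@@%%%%@@%%%%@@·%%@@%%%%@@%%@@%%.

%%@@%%%%@@%%@@%%%%@@%%%%@@%%@@%%%%@@%%@@%%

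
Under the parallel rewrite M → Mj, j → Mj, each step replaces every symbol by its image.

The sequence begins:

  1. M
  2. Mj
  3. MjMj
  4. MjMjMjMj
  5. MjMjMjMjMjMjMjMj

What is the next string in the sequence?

MjMjMjMjMjMjMjMjMjMjMjMjMjMjMjMj

Replace each of the 16 characters of MjMjMjMjMjMjMjMj in place — Mj Mj Mj Mj Mj Mj Mj Mj Mj Mj Mj Mj Mj Mj Mj Mj — and concatenate.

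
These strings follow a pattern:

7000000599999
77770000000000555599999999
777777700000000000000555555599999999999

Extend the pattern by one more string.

7777777777000000000000000000555555555599999999999999

Term n consists of 3n-2 7's, followed by 4n+2 0's, followed by 3n-2 5's, followed by 3n+2 9's (n = 1, 2, …).
For the next term, n = 4, so the run lengths are 10, 18, 10, 14.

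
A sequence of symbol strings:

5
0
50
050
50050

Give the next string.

From term 3 onward, concatenate the second-to-last term with the last: 5·0 = 50, 0·50 = 050, …
So term 6 is 050·50050.

05050050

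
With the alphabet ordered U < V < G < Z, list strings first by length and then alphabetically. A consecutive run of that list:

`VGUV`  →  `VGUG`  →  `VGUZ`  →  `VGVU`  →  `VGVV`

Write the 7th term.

Advancing 2 positions from VGVV through VGVV → VGVG reaches term 7.

VGVZ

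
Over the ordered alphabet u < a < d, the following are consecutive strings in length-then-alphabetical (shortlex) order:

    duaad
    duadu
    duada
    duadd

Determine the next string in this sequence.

duduu

The successor of duadd increments the rightmost position that isn't already d and resets every position after it to u.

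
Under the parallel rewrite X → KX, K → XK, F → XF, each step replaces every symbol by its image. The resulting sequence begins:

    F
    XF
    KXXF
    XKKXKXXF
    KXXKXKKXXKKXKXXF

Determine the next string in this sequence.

Rewriting the 16 symbols of KXXKXKKXXKKXKXXF one by one yields XK KX KX XK KX XK XK KX KX XK XK KX XK KX KX XF; concatenated:

XKKXKXXKKXXKXKKXKXXKXKKXXKKXKXXF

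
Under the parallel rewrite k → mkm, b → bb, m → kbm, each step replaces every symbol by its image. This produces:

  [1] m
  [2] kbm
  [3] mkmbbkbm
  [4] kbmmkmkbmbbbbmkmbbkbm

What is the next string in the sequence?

Rewriting the 21 symbols of kbmmkmkbmbbbbmkmbbkbm one by one yields mkm bb kbm kbm mkm kbm mkm bb kbm bb bb bb bb kbm mkm kbm bb bb mkm bb kbm; concatenated:

mkmbbkbmkbmmkmkbmmkmbbkbmbbbbbbbbkbmmkmkbmbbbbmkmbbkbm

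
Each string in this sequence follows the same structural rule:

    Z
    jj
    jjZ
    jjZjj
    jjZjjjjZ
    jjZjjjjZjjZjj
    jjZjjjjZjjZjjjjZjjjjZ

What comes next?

jjZjjjjZjjZjjjjZjjjjZjjZjjjjZjjZjj

From term 3 onward, concatenate the last term with the second-to-last: jj·Z = jjZ, jjZ·jj = jjZjj, …
Continuing: jjZjjjjZjjZjjjjZjjjjZ · jjZjjjjZjjZjj gives term 8.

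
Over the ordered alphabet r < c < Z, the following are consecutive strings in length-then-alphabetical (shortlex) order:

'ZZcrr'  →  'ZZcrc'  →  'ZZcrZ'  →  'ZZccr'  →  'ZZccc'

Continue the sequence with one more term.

ZZccZ

The successor of ZZccc increments the rightmost position that isn't already Z and resets every position after it to r.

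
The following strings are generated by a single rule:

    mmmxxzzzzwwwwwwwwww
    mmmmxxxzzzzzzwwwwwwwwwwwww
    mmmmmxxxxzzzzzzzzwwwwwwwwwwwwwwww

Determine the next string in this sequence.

Reading off run lengths: m runs 3, 4, 5; x runs 2, 3, 4; z runs 4, 6, 8; w runs 10, 13, 16 — each is linear in n, where the shown terms are n = 3, 4, 5.
At n = 6 the blocks have lengths 6, 5, 10, 19.

mmmmmmxxxxxzzzzzzzzzzwwwwwwwwwwwwwwwwwww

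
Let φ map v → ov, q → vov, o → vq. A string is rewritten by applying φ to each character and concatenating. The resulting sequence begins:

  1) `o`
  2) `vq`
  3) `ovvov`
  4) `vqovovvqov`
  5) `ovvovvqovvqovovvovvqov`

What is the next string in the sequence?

Rewriting the 22 symbols of ovvovvqovvqovovvovvqov one by one yields vq ov ov vq ov ov vov vq ov ov vov vq ov vq ov ov vq ov ov vov vq ov; concatenated:

vqovovvqovovvovvqovovvovvqovvqovovvqovovvovvqov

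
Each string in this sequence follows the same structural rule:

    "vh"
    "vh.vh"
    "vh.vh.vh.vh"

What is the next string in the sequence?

Each string is two copies of the previous one joined by '.'.
One more doubling of vh.vh.vh.vh gives the answer.

vh.vh.vh.vh.vh.vh.vh.vh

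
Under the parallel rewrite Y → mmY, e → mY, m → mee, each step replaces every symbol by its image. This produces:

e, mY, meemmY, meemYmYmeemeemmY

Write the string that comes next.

Rewriting the 16 symbols of meemYmYmeemeemmY one by one yields mee mY mY mee mmY mee mmY mee mY mY mee mY mY mee mee mmY; concatenated:

meemYmYmeemmYmeemmYmeemYmYmeemYmYmeemeemmY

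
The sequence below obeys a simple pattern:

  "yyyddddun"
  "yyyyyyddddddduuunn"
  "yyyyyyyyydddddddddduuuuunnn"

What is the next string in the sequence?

Term n consists of 3n y's, followed by 3n+1 d's, followed by 2n-1 u's, followed by n n's (n = 1, 2, …).
For the next term, n = 4, so the run lengths are 12, 13, 7, 4.

yyyyyyyyyyyyddddddddddddduuuuuuunnnn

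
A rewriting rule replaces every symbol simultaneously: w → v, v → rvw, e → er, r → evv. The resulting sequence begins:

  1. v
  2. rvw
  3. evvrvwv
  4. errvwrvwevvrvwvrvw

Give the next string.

Rewriting the 18 symbols of errvwrvwevvrvwvrvw one by one yields er evv evv rvw v evv rvw v er rvw rvw evv rvw v rvw evv rvw v; concatenated:

erevvevvrvwvevvrvwverrvwrvwevvrvwvrvwevvrvwv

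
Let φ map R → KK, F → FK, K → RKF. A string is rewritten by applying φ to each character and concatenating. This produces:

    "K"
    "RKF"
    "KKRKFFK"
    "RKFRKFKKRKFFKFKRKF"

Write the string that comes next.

Applying the rule to each of the 18 symbols of RKFRKFKKRKFFKFKRKF gives the pieces KK RKF FK KK RKF FK RKF RKF KK RKF FK FK RKF FK RKF KK RKF FK, which concatenate to the answer.

KKRKFFKKKRKFFKRKFRKFKKRKFFKFKRKFFKRKFKKRKFFK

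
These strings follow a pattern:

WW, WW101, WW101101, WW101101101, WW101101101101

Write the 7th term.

Every step adds 101 to the end: s(k+1) = s(k)·101.
From WW101101101101, 2 further steps: WW101101101101 → WW101101101101101 → (answer).

WW101101101101101101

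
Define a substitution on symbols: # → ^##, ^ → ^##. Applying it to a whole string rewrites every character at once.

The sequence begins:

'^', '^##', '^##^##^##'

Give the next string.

^##^##^##^##^##^##^##^##^##

Expanding ^##^##^##: ^→^##, #→^##, #→^##, ^→^##, #→^##, #→^##, ^→^##, #→^##, #→^##. Concatenated: ^## ^## ^## ^## ^## ^## ^## ^## ^##.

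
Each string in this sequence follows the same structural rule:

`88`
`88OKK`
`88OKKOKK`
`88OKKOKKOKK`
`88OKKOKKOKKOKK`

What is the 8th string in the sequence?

88OKKOKKOKKOKKOKKOKKOKK

Every step adds OKK to the end: s(k+1) = s(k)·OKK.
From 88OKKOKKOKKOKK, 3 further steps: 88OKKOKKOKKOKK → 88OKKOKKOKKOKKOKK → 88OKKOKKOKKOKKOKKOKK → (answer).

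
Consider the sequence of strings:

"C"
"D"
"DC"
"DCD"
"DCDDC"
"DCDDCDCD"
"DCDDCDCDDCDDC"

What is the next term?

Each term (from the third on) is the previous term followed by the one before it: term 3 = D·C = DC.
The next term joins DCDDCDCDDCDDC and DCDDCDCD.

DCDDCDCDDCDDCDCDDCDCD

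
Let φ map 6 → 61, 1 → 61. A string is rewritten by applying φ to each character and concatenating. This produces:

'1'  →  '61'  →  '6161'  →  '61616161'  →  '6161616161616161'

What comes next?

Replace each of the 16 characters of 6161616161616161 in place — 61 61 61 61 61 61 61 61 61 61 61 61 61 61 61 61 — and concatenate.

61616161616161616161616161616161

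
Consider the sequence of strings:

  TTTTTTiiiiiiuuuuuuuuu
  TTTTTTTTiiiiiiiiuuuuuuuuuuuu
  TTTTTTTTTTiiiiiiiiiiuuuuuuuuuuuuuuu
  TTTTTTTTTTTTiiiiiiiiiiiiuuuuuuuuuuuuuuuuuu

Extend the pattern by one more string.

TTTTTTTTTTTTTTiiiiiiiiiiiiiiuuuuuuuuuuuuuuuuuuuuu

Each string has the form T^{2n+2} i^{2n+2} u^{3n+3}, where the shown terms are n = 2, 3, 4, 5.
Setting n = 6 gives 14, 14, 21 characters in each block.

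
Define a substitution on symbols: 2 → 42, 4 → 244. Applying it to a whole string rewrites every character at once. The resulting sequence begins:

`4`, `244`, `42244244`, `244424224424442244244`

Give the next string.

Applying the rule to each of the 21 symbols of 244424224424442244244 gives the pieces 42 244 244 244 42 244 42 42 244 244 42 244 244 244 42 42 244 244 42 244 244, which concatenate to the answer.

4224424424442244424224424442244244244424224424442244244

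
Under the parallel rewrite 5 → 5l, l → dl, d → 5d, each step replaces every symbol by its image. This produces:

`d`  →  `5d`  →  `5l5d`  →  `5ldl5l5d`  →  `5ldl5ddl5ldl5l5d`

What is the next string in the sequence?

Rewriting the 16 symbols of 5ldl5ddl5ldl5l5d one by one yields 5l dl 5d dl 5l 5d 5d dl 5l dl 5d dl 5l dl 5l 5d; concatenated:

5ldl5ddl5l5d5ddl5ldl5ddl5ldl5l5d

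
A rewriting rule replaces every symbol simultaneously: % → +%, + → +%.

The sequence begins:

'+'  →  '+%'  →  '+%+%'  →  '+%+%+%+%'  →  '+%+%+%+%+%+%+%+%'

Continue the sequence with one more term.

Rewriting the 16 symbols of +%+%+%+%+%+%+%+% one by one yields +% +% +% +% +% +% +% +% +% +% +% +% +% +% +% +%; concatenated:

+%+%+%+%+%+%+%+%+%+%+%+%+%+%+%+%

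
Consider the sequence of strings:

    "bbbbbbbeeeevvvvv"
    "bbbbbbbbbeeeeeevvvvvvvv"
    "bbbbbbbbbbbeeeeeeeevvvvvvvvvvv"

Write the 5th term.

bbbbbbbbbbbbbbbeeeeeeeeeeeevvvvvvvvvvvvvvvvv

Reading off run lengths: b runs 7, 9, 11; e runs 4, 6, 8; v runs 5, 8, 11 — each is linear in n, where the shown terms are n = 2, 3, 4.
At n = 6 the blocks have lengths 15, 12, 17.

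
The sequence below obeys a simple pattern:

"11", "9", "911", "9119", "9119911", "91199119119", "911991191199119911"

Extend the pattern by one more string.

This is a Fibonacci-style word recurrence s(k) = s(k−1)·s(k−2): e.g. 9·11 = 911.
The next term joins 911991191199119911 and 91199119119.

91199119119911991191199119119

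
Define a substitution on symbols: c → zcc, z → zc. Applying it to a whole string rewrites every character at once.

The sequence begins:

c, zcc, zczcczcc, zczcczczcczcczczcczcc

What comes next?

Applying the rule to each of the 21 symbols of zczcczczcczcczczcczcc gives the pieces zc zcc zc zcc zcc zc zcc zc zcc zcc zc zcc zcc zc zcc zc zcc zcc zc zcc zcc, which concatenate to the answer.

zczcczczcczcczczcczczcczcczczcczcczczcczczcczcczczcczcc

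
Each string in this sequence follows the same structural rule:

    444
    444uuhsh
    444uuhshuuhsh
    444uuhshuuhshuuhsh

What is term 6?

444uuhshuuhshuuhshuuhshuuhsh

Every step adds uuhsh to the end: s(k+1) = s(k)·uuhsh.
From 444uuhshuuhshuuhsh, 2 further steps: 444uuhshuuhshuuhsh → 444uuhshuuhshuuhshuuhsh → (answer).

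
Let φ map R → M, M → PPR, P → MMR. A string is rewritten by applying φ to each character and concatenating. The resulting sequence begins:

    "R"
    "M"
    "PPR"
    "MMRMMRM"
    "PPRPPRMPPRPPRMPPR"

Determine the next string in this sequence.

MMRMMRMMMRMMRMPPRMMRMMRMMMRMMRMPPRMMRMMRM

Applying the rule to each of the 17 symbols of PPRPPRMPPRPPRMPPR gives the pieces MMR MMR M MMR MMR M PPR MMR MMR M MMR MMR M PPR MMR MMR M, which concatenate to the answer.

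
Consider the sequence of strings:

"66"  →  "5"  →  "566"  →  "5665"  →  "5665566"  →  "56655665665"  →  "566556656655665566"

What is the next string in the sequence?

Each term (from the third on) is the previous term followed by the one before it: term 3 = 5·66 = 566.
Continuing: 566556656655665566 · 56655665665 gives term 8.

56655665665566556656655665665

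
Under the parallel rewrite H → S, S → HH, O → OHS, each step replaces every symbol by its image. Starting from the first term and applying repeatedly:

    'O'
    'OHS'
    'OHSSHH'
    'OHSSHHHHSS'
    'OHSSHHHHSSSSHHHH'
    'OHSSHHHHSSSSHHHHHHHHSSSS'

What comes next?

OHSSHHHHSSSSHHHHHHHHSSSSSSSSHHHHHHHH

Applying the rule to each of the 24 symbols of OHSSHHHHSSSSHHHHHHHHSSSS gives the pieces OHS S HH HH S S S S HH HH HH HH S S S S S S S S HH HH HH HH, which concatenate to the answer.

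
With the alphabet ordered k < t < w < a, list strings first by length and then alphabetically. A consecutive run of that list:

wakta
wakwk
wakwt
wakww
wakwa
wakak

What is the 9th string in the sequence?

wakaa

Stepping forward 3 times from wakak: wakak → wakat → wakaw, then the target.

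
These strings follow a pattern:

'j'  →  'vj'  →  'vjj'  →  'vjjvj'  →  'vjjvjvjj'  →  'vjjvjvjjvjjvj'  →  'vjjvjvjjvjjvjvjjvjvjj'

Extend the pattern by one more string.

From term 3 onward, concatenate the last term with the second-to-last: vj·j = vjj, vjj·vj = vjjvj, …
The next term joins vjjvjvjjvjjvjvjjvjvjj and vjjvjvjjvjjvj.

vjjvjvjjvjjvjvjjvjvjjvjjvjvjjvjjvj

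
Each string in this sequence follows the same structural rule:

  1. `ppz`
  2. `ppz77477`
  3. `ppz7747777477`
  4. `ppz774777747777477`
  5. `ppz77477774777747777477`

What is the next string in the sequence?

Each term is the previous one with 77477 appended.
So the next term is ppz77477774777747777477·77477.

ppz7747777477774777747777477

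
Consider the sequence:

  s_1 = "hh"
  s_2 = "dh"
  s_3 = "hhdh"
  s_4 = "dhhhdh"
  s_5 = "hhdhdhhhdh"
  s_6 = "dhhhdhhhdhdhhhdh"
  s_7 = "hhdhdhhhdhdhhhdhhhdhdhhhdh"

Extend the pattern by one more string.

Each term (from the third on) is the two preceding terms concatenated in order: term 3 = hh·dh = hhdh.
So term 8 is dhhhdhhhdhdhhhdh·hhdhdhhhdhdhhhdhhhdhdhhhdh.

dhhhdhhhdhdhhhdhhhdhdhhhdhdhhhdhhhdhdhhhdh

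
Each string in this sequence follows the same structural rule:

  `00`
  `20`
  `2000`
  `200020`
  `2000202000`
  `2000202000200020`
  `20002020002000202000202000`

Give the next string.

Each term (from the third on) is the previous term followed by the one before it: term 3 = 20·00 = 2000.
So term 8 is 20002020002000202000202000·2000202000200020.

200020200020002020002020002000202000200020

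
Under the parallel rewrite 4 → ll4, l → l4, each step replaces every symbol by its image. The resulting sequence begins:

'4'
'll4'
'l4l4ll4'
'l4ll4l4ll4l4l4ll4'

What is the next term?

φ(l4ll4l4ll4l4l4ll4) expands symbol-by-symbol to l4 ll4 l4 l4 ll4 l4 ll4 l4 l4 ll4 l4 ll4 l4 ll4 l4 l4 ll4; joining the 17 pieces gives the next term.

l4ll4l4l4ll4l4ll4l4l4ll4l4ll4l4ll4l4l4ll4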